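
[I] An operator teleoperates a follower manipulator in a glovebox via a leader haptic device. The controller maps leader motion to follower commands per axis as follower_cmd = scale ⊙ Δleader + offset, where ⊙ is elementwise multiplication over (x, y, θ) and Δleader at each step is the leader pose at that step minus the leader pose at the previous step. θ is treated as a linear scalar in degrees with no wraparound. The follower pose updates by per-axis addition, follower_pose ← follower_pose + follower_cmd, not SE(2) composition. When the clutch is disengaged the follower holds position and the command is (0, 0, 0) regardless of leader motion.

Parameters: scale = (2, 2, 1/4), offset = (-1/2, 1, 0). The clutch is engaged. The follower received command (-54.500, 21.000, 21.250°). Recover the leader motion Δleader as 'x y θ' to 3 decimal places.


-27.000 10.000 85.000

axis x: (-54.500 − -1/2) / (2) = -27.000
axis y: (21.000 − 1) / (2) = 10.000
axis θ: (21.250 − 0) / (1/4) = 85.000


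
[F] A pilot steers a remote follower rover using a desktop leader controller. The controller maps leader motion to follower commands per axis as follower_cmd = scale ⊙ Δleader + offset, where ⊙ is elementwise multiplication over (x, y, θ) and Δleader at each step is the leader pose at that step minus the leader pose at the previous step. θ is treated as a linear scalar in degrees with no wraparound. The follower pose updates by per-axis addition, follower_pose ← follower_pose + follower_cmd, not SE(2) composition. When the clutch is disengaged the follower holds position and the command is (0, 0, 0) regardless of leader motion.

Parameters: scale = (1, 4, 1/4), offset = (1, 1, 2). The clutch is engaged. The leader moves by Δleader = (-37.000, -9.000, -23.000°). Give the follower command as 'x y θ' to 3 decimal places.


axis x: 1·-37.000 + 1 = -36.000
axis y: 4·-9.000 + 1 = -35.000
axis θ: 1/4·-23.000 + 2 = -3.750

-36.000 -35.000 -3.750


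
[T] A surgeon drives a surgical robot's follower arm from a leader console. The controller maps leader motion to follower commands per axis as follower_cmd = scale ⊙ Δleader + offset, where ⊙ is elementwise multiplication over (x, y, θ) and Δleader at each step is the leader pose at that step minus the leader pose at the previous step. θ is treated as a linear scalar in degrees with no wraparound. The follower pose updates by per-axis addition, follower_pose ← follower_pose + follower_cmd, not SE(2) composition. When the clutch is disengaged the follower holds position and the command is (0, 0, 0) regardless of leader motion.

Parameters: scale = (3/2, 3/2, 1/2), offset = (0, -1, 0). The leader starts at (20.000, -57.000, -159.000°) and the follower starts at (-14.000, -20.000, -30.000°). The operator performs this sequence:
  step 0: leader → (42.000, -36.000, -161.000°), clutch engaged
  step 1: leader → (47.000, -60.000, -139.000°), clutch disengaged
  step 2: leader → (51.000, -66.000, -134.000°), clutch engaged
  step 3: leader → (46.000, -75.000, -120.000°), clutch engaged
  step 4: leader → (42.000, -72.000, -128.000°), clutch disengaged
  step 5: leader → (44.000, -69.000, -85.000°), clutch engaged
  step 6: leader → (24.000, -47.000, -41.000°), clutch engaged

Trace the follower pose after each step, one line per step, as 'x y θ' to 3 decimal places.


step 0: Δleader=(22.000, 21.000, -2.000°), engaged; cmd=(33.000, 30.500, -1.000°) → follower=(19.000, 10.500, -31.000°)
step 1: Δleader=(5.000, -24.000, 22.000°), disengaged; cmd=(0,0,0) → follower holds at (19.000, 10.500, -31.000°)
step 2: Δleader=(4.000, -6.000, 5.000°), engaged; cmd=(6.000, -10.000, 2.500°) → follower=(25.000, 0.500, -28.500°)
step 3: Δleader=(-5.000, -9.000, 14.000°), engaged; cmd=(-7.500, -14.500, 7.000°) → follower=(17.500, -14.000, -21.500°)
step 4: Δleader=(-4.000, 3.000, -8.000°), disengaged; cmd=(0,0,0) → follower holds at (17.500, -14.000, -21.500°)
step 5: Δleader=(2.000, 3.000, 43.000°), engaged; cmd=(3.000, 3.500, 21.500°) → follower=(20.500, -10.500, 0.000°)
step 6: Δleader=(-20.000, 22.000, 44.000°), engaged; cmd=(-30.000, 32.000, 22.000°) → follower=(-9.500, 21.500, 22.000°)

19.000 10.500 -31.000
19.000 10.500 -31.000
25.000 0.500 -28.500
17.500 -14.000 -21.500
17.500 -14.000 -21.500
20.500 -10.500 0.000
-9.500 21.500 22.000


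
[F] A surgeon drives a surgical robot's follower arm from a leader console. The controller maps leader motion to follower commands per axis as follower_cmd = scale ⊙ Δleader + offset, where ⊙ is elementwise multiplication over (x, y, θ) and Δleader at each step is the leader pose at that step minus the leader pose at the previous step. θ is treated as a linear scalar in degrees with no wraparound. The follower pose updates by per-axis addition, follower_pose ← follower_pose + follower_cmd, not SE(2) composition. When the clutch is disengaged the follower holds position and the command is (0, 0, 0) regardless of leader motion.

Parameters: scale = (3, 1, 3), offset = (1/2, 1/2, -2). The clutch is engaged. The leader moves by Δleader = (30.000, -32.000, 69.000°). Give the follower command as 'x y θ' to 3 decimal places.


90.500 -31.500 205.000

axis x: 3·30.000 + 1/2 = 90.500
axis y: 1·-32.000 + 1/2 = -31.500
axis θ: 3·69.000 + -2 = 205.000


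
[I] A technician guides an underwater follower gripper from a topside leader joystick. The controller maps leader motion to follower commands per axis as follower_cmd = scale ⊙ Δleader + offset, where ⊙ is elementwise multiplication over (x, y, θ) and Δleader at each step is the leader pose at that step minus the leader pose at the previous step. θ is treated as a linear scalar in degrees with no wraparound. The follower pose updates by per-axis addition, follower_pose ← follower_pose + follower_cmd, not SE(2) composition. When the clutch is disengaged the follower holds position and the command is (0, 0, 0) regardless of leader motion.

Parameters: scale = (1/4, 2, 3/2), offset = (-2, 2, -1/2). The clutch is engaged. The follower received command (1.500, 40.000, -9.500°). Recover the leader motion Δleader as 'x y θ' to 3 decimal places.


axis x: (1.500 − -2) / (1/4) = 14.000
axis y: (40.000 − 2) / (2) = 19.000
axis θ: (-9.500 − -1/2) / (3/2) = -6.000

14.000 19.000 -6.000


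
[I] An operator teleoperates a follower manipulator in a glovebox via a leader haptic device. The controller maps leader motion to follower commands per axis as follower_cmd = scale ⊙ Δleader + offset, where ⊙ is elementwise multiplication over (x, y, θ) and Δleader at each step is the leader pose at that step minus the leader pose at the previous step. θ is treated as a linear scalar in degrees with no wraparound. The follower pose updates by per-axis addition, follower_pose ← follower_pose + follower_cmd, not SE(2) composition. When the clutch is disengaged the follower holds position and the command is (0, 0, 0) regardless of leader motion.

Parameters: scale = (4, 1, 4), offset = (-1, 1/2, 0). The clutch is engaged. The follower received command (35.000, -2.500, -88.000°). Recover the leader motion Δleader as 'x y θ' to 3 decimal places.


axis x: (35.000 − -1) / (4) = 9.000
axis y: (-2.500 − 1/2) / (1) = -3.000
axis θ: (-88.000 − 0) / (4) = -22.000

9.000 -3.000 -22.000


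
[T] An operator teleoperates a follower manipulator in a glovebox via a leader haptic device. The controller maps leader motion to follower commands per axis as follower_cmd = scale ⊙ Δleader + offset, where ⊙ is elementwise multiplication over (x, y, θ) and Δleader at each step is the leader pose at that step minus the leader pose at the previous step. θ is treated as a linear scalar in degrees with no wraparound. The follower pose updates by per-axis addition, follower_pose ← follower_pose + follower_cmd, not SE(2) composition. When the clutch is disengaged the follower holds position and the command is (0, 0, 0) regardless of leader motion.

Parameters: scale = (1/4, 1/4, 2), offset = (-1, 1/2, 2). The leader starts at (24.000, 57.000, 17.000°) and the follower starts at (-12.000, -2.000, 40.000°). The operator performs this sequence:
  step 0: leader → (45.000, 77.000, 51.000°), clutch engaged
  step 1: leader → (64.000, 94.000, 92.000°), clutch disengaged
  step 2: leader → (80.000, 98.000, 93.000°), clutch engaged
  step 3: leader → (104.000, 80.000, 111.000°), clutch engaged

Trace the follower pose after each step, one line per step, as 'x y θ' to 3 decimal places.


step 0: Δleader=(21.000, 20.000, 34.000°), engaged; cmd=(4.250, 5.500, 70.000°) → follower=(-7.750, 3.500, 110.000°)
step 1: Δleader=(19.000, 17.000, 41.000°), disengaged; cmd=(0,0,0) → follower holds at (-7.750, 3.500, 110.000°)
step 2: Δleader=(16.000, 4.000, 1.000°), engaged; cmd=(3.000, 1.500, 4.000°) → follower=(-4.750, 5.000, 114.000°)
step 3: Δleader=(24.000, -18.000, 18.000°), engaged; cmd=(5.000, -4.000, 38.000°) → follower=(0.250, 1.000, 152.000°)

-7.750 3.500 110.000
-7.750 3.500 110.000
-4.750 5.000 114.000
0.250 1.000 152.000


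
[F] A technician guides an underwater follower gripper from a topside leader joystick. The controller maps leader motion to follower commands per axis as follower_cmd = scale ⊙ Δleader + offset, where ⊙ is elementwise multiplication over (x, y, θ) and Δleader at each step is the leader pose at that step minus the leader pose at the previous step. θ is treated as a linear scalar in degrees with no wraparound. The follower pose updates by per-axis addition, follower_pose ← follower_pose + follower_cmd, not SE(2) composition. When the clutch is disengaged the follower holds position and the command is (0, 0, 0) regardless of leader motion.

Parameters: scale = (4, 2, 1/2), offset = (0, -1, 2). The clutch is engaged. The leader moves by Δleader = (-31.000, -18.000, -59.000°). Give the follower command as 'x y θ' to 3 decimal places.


-124.000 -37.000 -27.500

axis x: 4·-31.000 + 0 = -124.000
axis y: 2·-18.000 + -1 = -37.000
axis θ: 1/2·-59.000 + 2 = -27.500


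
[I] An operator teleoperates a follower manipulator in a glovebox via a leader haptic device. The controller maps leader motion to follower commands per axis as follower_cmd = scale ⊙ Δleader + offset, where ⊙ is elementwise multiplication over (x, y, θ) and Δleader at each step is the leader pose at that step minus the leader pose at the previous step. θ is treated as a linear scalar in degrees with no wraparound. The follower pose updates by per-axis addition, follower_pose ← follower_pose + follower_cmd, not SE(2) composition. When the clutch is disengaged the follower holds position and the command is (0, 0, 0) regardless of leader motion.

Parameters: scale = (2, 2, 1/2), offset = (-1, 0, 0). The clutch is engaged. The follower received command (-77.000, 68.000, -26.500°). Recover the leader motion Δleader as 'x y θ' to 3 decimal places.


axis x: (-77.000 − -1) / (2) = -38.000
axis y: (68.000 − 0) / (2) = 34.000
axis θ: (-26.500 − 0) / (1/2) = -53.000

-38.000 34.000 -53.000


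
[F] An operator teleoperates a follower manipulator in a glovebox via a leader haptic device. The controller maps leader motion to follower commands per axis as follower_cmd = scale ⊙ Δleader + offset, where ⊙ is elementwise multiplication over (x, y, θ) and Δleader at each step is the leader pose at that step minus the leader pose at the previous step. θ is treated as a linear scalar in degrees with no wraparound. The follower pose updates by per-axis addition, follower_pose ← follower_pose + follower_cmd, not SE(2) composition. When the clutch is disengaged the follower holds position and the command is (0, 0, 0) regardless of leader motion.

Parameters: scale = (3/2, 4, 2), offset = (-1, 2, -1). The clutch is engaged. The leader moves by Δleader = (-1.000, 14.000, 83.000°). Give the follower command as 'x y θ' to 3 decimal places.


axis x: 3/2·-1.000 + -1 = -2.500
axis y: 4·14.000 + 2 = 58.000
axis θ: 2·83.000 + -1 = 165.000

-2.500 58.000 165.000


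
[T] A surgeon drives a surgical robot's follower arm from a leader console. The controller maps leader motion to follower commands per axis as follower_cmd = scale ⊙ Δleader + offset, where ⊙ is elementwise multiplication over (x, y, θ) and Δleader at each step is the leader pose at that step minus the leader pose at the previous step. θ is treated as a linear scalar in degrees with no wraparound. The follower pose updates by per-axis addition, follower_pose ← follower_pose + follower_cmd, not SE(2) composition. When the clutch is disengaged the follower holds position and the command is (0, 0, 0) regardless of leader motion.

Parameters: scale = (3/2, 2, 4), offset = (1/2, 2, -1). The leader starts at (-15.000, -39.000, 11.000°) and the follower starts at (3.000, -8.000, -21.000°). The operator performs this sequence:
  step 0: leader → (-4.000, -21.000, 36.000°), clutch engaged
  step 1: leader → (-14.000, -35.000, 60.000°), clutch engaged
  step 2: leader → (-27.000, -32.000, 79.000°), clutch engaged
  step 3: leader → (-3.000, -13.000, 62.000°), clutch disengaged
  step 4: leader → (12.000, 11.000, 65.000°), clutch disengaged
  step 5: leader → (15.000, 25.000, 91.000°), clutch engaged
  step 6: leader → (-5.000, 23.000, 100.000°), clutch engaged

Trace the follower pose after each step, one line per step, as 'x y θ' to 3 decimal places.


20.000 30.000 78.000
5.500 4.000 173.000
-13.500 12.000 248.000
-13.500 12.000 248.000
-13.500 12.000 248.000
-8.500 42.000 351.000
-38.000 40.000 386.000

step 0: Δleader=(11.000, 18.000, 25.000°), engaged; cmd=(17.000, 38.000, 99.000°) → follower=(20.000, 30.000, 78.000°)
step 1: Δleader=(-10.000, -14.000, 24.000°), engaged; cmd=(-14.500, -26.000, 95.000°) → follower=(5.500, 4.000, 173.000°)
step 2: Δleader=(-13.000, 3.000, 19.000°), engaged; cmd=(-19.000, 8.000, 75.000°) → follower=(-13.500, 12.000, 248.000°)
step 3: Δleader=(24.000, 19.000, -17.000°), disengaged; cmd=(0,0,0) → follower holds at (-13.500, 12.000, 248.000°)
step 4: Δleader=(15.000, 24.000, 3.000°), disengaged; cmd=(0,0,0) → follower holds at (-13.500, 12.000, 248.000°)
step 5: Δleader=(3.000, 14.000, 26.000°), engaged; cmd=(5.000, 30.000, 103.000°) → follower=(-8.500, 42.000, 351.000°)
step 6: Δleader=(-20.000, -2.000, 9.000°), engaged; cmd=(-29.500, -2.000, 35.000°) → follower=(-38.000, 40.000, 386.000°)


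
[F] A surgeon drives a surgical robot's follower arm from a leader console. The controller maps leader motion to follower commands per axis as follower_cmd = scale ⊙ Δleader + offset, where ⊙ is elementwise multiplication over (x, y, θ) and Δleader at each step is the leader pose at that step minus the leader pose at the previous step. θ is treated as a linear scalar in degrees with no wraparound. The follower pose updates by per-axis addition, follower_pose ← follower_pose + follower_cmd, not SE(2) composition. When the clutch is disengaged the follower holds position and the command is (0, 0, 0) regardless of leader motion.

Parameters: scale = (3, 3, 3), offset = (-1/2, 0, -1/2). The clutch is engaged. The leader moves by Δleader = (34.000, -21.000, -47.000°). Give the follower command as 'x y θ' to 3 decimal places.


axis x: 3·34.000 + -1/2 = 101.500
axis y: 3·-21.000 + 0 = -63.000
axis θ: 3·-47.000 + -1/2 = -141.500

101.500 -63.000 -141.500


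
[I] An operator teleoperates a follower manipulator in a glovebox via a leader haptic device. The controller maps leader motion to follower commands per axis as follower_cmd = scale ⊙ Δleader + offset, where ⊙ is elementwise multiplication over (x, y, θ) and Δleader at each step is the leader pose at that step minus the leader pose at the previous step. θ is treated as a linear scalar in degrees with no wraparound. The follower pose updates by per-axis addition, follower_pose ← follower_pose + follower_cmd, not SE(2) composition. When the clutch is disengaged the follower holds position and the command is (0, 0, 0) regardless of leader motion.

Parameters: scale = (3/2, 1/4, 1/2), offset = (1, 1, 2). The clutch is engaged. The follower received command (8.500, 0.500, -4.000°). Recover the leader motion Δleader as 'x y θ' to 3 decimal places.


5.000 -2.000 -12.000

axis x: (8.500 − 1) / (3/2) = 5.000
axis y: (0.500 − 1) / (1/4) = -2.000
axis θ: (-4.000 − 2) / (1/2) = -12.000


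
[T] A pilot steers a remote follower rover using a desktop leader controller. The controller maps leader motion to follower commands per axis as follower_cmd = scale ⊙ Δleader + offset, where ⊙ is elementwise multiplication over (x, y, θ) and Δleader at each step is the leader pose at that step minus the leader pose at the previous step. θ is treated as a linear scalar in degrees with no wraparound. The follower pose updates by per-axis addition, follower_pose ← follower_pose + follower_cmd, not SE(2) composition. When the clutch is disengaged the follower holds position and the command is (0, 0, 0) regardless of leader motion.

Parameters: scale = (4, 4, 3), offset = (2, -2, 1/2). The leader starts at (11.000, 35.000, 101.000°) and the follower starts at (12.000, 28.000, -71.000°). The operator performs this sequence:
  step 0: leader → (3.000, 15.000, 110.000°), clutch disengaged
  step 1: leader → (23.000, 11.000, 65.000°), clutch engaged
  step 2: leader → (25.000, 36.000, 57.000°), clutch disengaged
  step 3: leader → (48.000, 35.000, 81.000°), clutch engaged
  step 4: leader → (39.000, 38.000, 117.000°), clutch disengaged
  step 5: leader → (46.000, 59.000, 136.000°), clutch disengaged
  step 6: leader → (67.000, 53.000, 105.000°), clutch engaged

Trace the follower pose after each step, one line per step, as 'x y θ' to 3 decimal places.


step 0: Δleader=(-8.000, -20.000, 9.000°), disengaged; cmd=(0,0,0) → follower holds at (12.000, 28.000, -71.000°)
step 1: Δleader=(20.000, -4.000, -45.000°), engaged; cmd=(82.000, -18.000, -134.500°) → follower=(94.000, 10.000, -205.500°)
step 2: Δleader=(2.000, 25.000, -8.000°), disengaged; cmd=(0,0,0) → follower holds at (94.000, 10.000, -205.500°)
step 3: Δleader=(23.000, -1.000, 24.000°), engaged; cmd=(94.000, -6.000, 72.500°) → follower=(188.000, 4.000, -133.000°)
step 4: Δleader=(-9.000, 3.000, 36.000°), disengaged; cmd=(0,0,0) → follower holds at (188.000, 4.000, -133.000°)
step 5: Δleader=(7.000, 21.000, 19.000°), disengaged; cmd=(0,0,0) → follower holds at (188.000, 4.000, -133.000°)
step 6: Δleader=(21.000, -6.000, -31.000°), engaged; cmd=(86.000, -26.000, -92.500°) → follower=(274.000, -22.000, -225.500°)

12.000 28.000 -71.000
94.000 10.000 -205.500
94.000 10.000 -205.500
188.000 4.000 -133.000
188.000 4.000 -133.000
188.000 4.000 -133.000
274.000 -22.000 -225.500


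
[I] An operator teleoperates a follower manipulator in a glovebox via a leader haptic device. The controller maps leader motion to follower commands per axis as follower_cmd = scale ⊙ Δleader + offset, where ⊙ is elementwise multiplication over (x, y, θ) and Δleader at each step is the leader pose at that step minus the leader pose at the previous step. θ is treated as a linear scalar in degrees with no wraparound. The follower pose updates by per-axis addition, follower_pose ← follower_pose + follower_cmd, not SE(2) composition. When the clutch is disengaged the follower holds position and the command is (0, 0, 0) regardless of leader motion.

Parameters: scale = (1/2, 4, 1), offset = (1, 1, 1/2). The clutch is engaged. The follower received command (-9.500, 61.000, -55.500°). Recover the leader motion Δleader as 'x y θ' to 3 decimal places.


-21.000 15.000 -56.000

axis x: (-9.500 − 1) / (1/2) = -21.000
axis y: (61.000 − 1) / (4) = 15.000
axis θ: (-55.500 − 1/2) / (1) = -56.000


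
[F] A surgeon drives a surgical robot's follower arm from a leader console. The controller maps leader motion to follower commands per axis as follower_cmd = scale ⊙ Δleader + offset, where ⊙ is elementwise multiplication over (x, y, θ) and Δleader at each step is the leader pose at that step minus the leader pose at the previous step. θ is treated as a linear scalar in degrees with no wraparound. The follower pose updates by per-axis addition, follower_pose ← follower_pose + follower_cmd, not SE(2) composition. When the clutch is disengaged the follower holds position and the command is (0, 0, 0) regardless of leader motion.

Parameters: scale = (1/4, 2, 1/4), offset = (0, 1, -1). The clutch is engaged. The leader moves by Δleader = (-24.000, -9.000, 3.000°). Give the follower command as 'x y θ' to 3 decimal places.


axis x: 1/4·-24.000 + 0 = -6.000
axis y: 2·-9.000 + 1 = -17.000
axis θ: 1/4·3.000 + -1 = -0.250

-6.000 -17.000 -0.250


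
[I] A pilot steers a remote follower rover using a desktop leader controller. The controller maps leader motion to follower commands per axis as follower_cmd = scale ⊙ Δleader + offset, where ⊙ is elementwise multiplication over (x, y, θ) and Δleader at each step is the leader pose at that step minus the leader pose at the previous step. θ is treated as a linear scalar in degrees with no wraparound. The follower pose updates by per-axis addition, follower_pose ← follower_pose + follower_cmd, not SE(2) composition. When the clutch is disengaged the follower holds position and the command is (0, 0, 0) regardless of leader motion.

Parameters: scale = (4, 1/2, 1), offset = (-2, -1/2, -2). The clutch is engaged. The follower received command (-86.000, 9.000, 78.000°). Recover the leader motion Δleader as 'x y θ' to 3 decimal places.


axis x: (-86.000 − -2) / (4) = -21.000
axis y: (9.000 − -1/2) / (1/2) = 19.000
axis θ: (78.000 − -2) / (1) = 80.000

-21.000 19.000 80.000


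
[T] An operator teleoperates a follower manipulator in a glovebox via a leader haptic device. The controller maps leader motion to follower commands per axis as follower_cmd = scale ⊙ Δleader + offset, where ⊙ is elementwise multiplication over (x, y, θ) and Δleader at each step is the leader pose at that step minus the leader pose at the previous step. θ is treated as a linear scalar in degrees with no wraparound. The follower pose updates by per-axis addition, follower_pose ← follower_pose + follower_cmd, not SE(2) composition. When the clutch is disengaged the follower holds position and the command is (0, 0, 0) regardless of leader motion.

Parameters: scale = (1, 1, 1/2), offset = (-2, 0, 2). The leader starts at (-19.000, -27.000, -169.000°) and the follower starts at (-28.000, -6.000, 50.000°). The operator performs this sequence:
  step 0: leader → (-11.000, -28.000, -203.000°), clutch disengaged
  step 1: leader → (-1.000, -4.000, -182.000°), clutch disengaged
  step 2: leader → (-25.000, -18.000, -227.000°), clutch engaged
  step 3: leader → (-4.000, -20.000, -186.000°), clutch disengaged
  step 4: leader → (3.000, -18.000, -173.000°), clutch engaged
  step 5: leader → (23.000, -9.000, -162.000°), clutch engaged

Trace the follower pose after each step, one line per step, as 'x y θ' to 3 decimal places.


step 0: Δleader=(8.000, -1.000, -34.000°), disengaged; cmd=(0,0,0) → follower holds at (-28.000, -6.000, 50.000°)
step 1: Δleader=(10.000, 24.000, 21.000°), disengaged; cmd=(0,0,0) → follower holds at (-28.000, -6.000, 50.000°)
step 2: Δleader=(-24.000, -14.000, -45.000°), engaged; cmd=(-26.000, -14.000, -20.500°) → follower=(-54.000, -20.000, 29.500°)
step 3: Δleader=(21.000, -2.000, 41.000°), disengaged; cmd=(0,0,0) → follower holds at (-54.000, -20.000, 29.500°)
step 4: Δleader=(7.000, 2.000, 13.000°), engaged; cmd=(5.000, 2.000, 8.500°) → follower=(-49.000, -18.000, 38.000°)
step 5: Δleader=(20.000, 9.000, 11.000°), engaged; cmd=(18.000, 9.000, 7.500°) → follower=(-31.000, -9.000, 45.500°)

-28.000 -6.000 50.000
-28.000 -6.000 50.000
-54.000 -20.000 29.500
-54.000 -20.000 29.500
-49.000 -18.000 38.000
-31.000 -9.000 45.500


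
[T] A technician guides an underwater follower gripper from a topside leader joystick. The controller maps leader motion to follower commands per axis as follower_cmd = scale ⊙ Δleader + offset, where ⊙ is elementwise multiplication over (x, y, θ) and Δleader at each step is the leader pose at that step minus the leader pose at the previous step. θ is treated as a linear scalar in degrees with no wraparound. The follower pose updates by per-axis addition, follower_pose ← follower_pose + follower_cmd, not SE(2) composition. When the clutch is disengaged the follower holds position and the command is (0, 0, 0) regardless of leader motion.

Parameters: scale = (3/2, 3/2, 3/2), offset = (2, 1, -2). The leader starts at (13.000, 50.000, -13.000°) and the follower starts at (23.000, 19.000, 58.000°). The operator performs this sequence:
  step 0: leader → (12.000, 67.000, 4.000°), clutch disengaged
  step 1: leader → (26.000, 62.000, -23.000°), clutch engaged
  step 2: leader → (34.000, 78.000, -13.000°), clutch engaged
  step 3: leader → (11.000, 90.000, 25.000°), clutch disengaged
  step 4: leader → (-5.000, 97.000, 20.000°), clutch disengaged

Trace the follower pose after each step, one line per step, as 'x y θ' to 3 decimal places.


23.000 19.000 58.000
46.000 12.500 15.500
60.000 37.500 28.500
60.000 37.500 28.500
60.000 37.500 28.500

step 0: Δleader=(-1.000, 17.000, 17.000°), disengaged; cmd=(0,0,0) → follower holds at (23.000, 19.000, 58.000°)
step 1: Δleader=(14.000, -5.000, -27.000°), engaged; cmd=(23.000, -6.500, -42.500°) → follower=(46.000, 12.500, 15.500°)
step 2: Δleader=(8.000, 16.000, 10.000°), engaged; cmd=(14.000, 25.000, 13.000°) → follower=(60.000, 37.500, 28.500°)
step 3: Δleader=(-23.000, 12.000, 38.000°), disengaged; cmd=(0,0,0) → follower holds at (60.000, 37.500, 28.500°)
step 4: Δleader=(-16.000, 7.000, -5.000°), disengaged; cmd=(0,0,0) → follower holds at (60.000, 37.500, 28.500°)


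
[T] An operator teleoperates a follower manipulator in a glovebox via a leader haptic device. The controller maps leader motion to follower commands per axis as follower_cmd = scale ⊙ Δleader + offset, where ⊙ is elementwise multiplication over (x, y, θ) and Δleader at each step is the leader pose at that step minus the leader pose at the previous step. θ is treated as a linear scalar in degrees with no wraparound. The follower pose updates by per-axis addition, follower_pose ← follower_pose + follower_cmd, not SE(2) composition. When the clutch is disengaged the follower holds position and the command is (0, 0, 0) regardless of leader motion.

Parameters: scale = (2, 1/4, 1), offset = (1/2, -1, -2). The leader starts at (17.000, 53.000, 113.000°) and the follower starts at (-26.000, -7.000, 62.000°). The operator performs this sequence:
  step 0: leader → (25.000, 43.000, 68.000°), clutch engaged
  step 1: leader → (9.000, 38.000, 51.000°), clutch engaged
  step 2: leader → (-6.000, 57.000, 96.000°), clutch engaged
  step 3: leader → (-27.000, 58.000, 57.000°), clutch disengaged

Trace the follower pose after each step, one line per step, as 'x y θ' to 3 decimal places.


-9.500 -10.500 15.000
-41.000 -12.750 -4.000
-70.500 -9.000 39.000
-70.500 -9.000 39.000

step 0: Δleader=(8.000, -10.000, -45.000°), engaged; cmd=(16.500, -3.500, -47.000°) → follower=(-9.500, -10.500, 15.000°)
step 1: Δleader=(-16.000, -5.000, -17.000°), engaged; cmd=(-31.500, -2.250, -19.000°) → follower=(-41.000, -12.750, -4.000°)
step 2: Δleader=(-15.000, 19.000, 45.000°), engaged; cmd=(-29.500, 3.750, 43.000°) → follower=(-70.500, -9.000, 39.000°)
step 3: Δleader=(-21.000, 1.000, -39.000°), disengaged; cmd=(0,0,0) → follower holds at (-70.500, -9.000, 39.000°)


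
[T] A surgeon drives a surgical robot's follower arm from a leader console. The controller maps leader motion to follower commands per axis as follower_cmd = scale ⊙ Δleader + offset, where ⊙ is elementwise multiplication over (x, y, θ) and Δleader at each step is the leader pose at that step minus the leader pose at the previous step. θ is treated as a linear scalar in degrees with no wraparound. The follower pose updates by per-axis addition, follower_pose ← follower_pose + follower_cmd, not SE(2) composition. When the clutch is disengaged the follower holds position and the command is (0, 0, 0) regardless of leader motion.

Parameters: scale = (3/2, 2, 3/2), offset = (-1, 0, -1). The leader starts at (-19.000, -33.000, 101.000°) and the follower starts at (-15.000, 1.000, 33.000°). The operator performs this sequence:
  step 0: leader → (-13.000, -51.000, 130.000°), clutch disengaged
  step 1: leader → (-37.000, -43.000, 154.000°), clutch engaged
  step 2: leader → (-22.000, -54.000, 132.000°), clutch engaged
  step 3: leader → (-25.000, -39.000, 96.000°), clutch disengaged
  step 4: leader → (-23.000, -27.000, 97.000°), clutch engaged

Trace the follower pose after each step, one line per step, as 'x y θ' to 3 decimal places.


-15.000 1.000 33.000
-52.000 17.000 68.000
-30.500 -5.000 34.000
-30.500 -5.000 34.000
-28.500 19.000 34.500

step 0: Δleader=(6.000, -18.000, 29.000°), disengaged; cmd=(0,0,0) → follower holds at (-15.000, 1.000, 33.000°)
step 1: Δleader=(-24.000, 8.000, 24.000°), engaged; cmd=(-37.000, 16.000, 35.000°) → follower=(-52.000, 17.000, 68.000°)
step 2: Δleader=(15.000, -11.000, -22.000°), engaged; cmd=(21.500, -22.000, -34.000°) → follower=(-30.500, -5.000, 34.000°)
step 3: Δleader=(-3.000, 15.000, -36.000°), disengaged; cmd=(0,0,0) → follower holds at (-30.500, -5.000, 34.000°)
step 4: Δleader=(2.000, 12.000, 1.000°), engaged; cmd=(2.000, 24.000, 0.500°) → follower=(-28.500, 19.000, 34.500°)


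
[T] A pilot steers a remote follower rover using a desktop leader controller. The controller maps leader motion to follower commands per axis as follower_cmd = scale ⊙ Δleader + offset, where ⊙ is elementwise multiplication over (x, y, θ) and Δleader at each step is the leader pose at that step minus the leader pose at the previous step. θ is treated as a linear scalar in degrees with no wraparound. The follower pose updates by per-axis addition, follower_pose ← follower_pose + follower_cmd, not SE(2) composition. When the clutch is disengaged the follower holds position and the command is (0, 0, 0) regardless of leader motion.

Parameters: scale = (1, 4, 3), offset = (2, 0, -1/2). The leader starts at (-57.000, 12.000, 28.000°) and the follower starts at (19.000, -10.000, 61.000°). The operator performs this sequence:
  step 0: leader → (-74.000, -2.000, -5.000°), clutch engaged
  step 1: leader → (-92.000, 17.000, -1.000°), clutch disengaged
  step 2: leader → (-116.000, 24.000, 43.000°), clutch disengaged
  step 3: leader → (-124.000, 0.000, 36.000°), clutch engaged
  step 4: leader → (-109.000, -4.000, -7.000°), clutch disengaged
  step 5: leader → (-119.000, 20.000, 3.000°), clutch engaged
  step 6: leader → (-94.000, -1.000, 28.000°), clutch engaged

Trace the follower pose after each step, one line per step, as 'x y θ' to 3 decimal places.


step 0: Δleader=(-17.000, -14.000, -33.000°), engaged; cmd=(-15.000, -56.000, -99.500°) → follower=(4.000, -66.000, -38.500°)
step 1: Δleader=(-18.000, 19.000, 4.000°), disengaged; cmd=(0,0,0) → follower holds at (4.000, -66.000, -38.500°)
step 2: Δleader=(-24.000, 7.000, 44.000°), disengaged; cmd=(0,0,0) → follower holds at (4.000, -66.000, -38.500°)
step 3: Δleader=(-8.000, -24.000, -7.000°), engaged; cmd=(-6.000, -96.000, -21.500°) → follower=(-2.000, -162.000, -60.000°)
step 4: Δleader=(15.000, -4.000, -43.000°), disengaged; cmd=(0,0,0) → follower holds at (-2.000, -162.000, -60.000°)
step 5: Δleader=(-10.000, 24.000, 10.000°), engaged; cmd=(-8.000, 96.000, 29.500°) → follower=(-10.000, -66.000, -30.500°)
step 6: Δleader=(25.000, -21.000, 25.000°), engaged; cmd=(27.000, -84.000, 74.500°) → follower=(17.000, -150.000, 44.000°)

4.000 -66.000 -38.500
4.000 -66.000 -38.500
4.000 -66.000 -38.500
-2.000 -162.000 -60.000
-2.000 -162.000 -60.000
-10.000 -66.000 -30.500
17.000 -150.000 44.000


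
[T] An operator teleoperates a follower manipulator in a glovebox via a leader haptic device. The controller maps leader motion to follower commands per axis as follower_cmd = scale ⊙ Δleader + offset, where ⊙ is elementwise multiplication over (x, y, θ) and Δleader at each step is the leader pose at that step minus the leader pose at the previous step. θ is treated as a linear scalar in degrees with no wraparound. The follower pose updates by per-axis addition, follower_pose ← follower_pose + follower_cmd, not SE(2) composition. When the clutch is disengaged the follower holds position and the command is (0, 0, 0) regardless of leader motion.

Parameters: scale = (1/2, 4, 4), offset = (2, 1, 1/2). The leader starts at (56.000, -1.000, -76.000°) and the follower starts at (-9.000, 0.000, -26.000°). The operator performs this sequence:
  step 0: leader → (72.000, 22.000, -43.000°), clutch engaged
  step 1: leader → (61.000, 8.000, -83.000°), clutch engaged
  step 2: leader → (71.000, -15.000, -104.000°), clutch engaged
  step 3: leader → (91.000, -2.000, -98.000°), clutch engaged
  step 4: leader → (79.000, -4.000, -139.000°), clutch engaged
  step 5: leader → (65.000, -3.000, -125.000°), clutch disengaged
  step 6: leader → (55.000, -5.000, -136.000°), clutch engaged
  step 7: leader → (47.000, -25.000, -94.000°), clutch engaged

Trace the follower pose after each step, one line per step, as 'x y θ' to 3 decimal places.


1.000 93.000 106.500
-2.500 38.000 -53.000
4.500 -53.000 -136.500
16.500 0.000 -112.000
12.500 -7.000 -275.500
12.500 -7.000 -275.500
9.500 -14.000 -319.000
7.500 -93.000 -150.500

step 0: Δleader=(16.000, 23.000, 33.000°), engaged; cmd=(10.000, 93.000, 132.500°) → follower=(1.000, 93.000, 106.500°)
step 1: Δleader=(-11.000, -14.000, -40.000°), engaged; cmd=(-3.500, -55.000, -159.500°) → follower=(-2.500, 38.000, -53.000°)
step 2: Δleader=(10.000, -23.000, -21.000°), engaged; cmd=(7.000, -91.000, -83.500°) → follower=(4.500, -53.000, -136.500°)
step 3: Δleader=(20.000, 13.000, 6.000°), engaged; cmd=(12.000, 53.000, 24.500°) → follower=(16.500, 0.000, -112.000°)
step 4: Δleader=(-12.000, -2.000, -41.000°), engaged; cmd=(-4.000, -7.000, -163.500°) → follower=(12.500, -7.000, -275.500°)
step 5: Δleader=(-14.000, 1.000, 14.000°), disengaged; cmd=(0,0,0) → follower holds at (12.500, -7.000, -275.500°)
step 6: Δleader=(-10.000, -2.000, -11.000°), engaged; cmd=(-3.000, -7.000, -43.500°) → follower=(9.500, -14.000, -319.000°)
step 7: Δleader=(-8.000, -20.000, 42.000°), engaged; cmd=(-2.000, -79.000, 168.500°) → follower=(7.500, -93.000, -150.500°)


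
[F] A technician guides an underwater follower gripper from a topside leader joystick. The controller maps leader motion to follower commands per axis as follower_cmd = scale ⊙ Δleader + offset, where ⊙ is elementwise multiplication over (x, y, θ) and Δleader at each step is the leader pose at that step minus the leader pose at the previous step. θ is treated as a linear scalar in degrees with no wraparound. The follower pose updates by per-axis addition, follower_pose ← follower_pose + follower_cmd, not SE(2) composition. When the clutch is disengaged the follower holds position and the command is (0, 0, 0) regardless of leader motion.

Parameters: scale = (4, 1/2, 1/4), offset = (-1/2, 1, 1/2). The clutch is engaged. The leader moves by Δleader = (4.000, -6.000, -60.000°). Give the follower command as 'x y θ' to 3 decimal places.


axis x: 4·4.000 + -1/2 = 15.500
axis y: 1/2·-6.000 + 1 = -2.000
axis θ: 1/4·-60.000 + 1/2 = -14.500

15.500 -2.000 -14.500


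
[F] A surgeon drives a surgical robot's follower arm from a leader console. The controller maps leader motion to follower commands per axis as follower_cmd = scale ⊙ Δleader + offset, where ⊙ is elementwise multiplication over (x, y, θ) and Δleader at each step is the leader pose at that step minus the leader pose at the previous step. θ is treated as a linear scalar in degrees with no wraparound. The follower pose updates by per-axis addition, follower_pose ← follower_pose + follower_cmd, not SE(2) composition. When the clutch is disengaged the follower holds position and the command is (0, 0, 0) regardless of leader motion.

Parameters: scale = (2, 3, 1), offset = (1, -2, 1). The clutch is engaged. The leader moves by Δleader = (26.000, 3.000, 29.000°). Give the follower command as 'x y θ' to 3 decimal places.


53.000 7.000 30.000

axis x: 2·26.000 + 1 = 53.000
axis y: 3·3.000 + -2 = 7.000
axis θ: 1·29.000 + 1 = 30.000


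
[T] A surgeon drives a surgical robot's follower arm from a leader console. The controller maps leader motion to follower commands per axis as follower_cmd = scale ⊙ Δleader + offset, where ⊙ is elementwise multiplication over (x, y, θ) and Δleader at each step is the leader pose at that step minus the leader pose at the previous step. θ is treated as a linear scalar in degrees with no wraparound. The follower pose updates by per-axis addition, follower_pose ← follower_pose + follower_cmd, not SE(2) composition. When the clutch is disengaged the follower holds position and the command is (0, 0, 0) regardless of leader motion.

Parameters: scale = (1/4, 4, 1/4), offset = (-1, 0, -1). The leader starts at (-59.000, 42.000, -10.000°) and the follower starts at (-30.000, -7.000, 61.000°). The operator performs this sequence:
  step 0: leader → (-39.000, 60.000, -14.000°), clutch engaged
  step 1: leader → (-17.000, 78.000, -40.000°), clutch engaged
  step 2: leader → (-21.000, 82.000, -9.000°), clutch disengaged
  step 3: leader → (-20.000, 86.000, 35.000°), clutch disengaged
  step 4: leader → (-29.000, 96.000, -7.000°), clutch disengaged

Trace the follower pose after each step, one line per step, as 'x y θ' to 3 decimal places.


-26.000 65.000 59.000
-21.500 137.000 51.500
-21.500 137.000 51.500
-21.500 137.000 51.500
-21.500 137.000 51.500

step 0: Δleader=(20.000, 18.000, -4.000°), engaged; cmd=(4.000, 72.000, -2.000°) → follower=(-26.000, 65.000, 59.000°)
step 1: Δleader=(22.000, 18.000, -26.000°), engaged; cmd=(4.500, 72.000, -7.500°) → follower=(-21.500, 137.000, 51.500°)
step 2: Δleader=(-4.000, 4.000, 31.000°), disengaged; cmd=(0,0,0) → follower holds at (-21.500, 137.000, 51.500°)
step 3: Δleader=(1.000, 4.000, 44.000°), disengaged; cmd=(0,0,0) → follower holds at (-21.500, 137.000, 51.500°)
step 4: Δleader=(-9.000, 10.000, -42.000°), disengaged; cmd=(0,0,0) → follower holds at (-21.500, 137.000, 51.500°)


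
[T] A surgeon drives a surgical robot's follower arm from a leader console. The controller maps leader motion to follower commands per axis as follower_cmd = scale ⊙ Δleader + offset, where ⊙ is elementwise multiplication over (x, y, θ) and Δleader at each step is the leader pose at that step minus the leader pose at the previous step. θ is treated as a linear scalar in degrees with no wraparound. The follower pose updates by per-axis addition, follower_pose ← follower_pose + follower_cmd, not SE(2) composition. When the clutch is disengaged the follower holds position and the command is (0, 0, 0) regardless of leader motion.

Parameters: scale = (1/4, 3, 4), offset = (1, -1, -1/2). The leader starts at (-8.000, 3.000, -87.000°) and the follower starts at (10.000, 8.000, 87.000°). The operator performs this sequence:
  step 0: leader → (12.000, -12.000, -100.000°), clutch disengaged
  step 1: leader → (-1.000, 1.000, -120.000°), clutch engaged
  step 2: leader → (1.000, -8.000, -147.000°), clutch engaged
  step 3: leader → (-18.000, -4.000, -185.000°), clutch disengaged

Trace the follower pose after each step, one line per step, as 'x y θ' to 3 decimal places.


step 0: Δleader=(20.000, -15.000, -13.000°), disengaged; cmd=(0,0,0) → follower holds at (10.000, 8.000, 87.000°)
step 1: Δleader=(-13.000, 13.000, -20.000°), engaged; cmd=(-2.250, 38.000, -80.500°) → follower=(7.750, 46.000, 6.500°)
step 2: Δleader=(2.000, -9.000, -27.000°), engaged; cmd=(1.500, -28.000, -108.500°) → follower=(9.250, 18.000, -102.000°)
step 3: Δleader=(-19.000, 4.000, -38.000°), disengaged; cmd=(0,0,0) → follower holds at (9.250, 18.000, -102.000°)

10.000 8.000 87.000
7.750 46.000 6.500
9.250 18.000 -102.000
9.250 18.000 -102.000
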